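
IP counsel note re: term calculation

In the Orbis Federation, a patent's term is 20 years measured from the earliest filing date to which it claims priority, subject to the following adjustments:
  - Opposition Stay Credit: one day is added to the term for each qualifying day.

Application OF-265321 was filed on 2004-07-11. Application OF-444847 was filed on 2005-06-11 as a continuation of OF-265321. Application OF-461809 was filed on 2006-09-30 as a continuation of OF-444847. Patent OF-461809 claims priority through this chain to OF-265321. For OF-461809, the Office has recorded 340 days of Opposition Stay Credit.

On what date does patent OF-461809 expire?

June 16, 2025

Earliest priority filing: 11 July 2004.
Base term: 11 July 2004 + 20 years → 11 July 2024.
Opposition Stay Credit: +340 days → 16 June 2025.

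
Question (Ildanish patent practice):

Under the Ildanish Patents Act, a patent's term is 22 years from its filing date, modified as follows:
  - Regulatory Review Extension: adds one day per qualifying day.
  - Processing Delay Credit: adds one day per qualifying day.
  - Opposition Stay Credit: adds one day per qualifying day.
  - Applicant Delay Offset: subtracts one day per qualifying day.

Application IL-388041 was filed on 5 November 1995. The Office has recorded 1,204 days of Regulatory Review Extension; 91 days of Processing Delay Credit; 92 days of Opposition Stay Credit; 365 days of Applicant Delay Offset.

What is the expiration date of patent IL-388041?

Base term: filing date + 22 years → 5 November 2017.
Regulatory Review Extension: +1204 days → 21 February 2021.
Processing Delay Credit: +91 days → 23 May 2021.
Opposition Stay Credit: +92 days → 23 August 2021.
Applicant Delay Offset: −365 days → 23 August 2020.

August 23, 2020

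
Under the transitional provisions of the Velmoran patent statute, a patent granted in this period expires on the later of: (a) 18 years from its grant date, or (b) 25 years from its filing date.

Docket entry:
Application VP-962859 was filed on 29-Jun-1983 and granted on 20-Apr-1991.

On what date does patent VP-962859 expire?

2009-04-20

(a) grant + 18 years → 20 April 2009.
(b) filing + 25 years → 29 June 2008.
Later of the two: 20 April 2009.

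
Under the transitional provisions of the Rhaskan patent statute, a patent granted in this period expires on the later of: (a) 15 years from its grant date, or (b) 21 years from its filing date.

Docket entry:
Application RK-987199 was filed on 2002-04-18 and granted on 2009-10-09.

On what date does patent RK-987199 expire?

October 9, 2024

(a) grant + 15 years → 9 October 2024.
(b) filing + 21 years → 18 April 2023.
Later of the two: 9 October 2024.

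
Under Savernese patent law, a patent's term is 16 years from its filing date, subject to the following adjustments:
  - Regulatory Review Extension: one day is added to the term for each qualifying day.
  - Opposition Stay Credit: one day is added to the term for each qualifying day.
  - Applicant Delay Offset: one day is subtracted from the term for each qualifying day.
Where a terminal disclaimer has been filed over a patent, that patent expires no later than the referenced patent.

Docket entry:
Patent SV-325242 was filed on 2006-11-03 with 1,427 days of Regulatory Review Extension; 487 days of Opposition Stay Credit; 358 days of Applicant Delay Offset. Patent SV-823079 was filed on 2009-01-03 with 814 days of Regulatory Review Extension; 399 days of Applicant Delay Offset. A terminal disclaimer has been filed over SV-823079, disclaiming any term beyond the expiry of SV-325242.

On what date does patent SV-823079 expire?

2026-02-22

Natural term of SV-823079:
  Base: filing + 16 years → 3 January 2025.
  Regulatory Review Extension: +814 days → 28 March 2027.
  Applicant Delay Offset: −399 days → 22 February 2026.
Expiry of referenced patent SV-325242:
  Base: filing + 16 years → 3 November 2022.
  Regulatory Review Extension: +1427 days → 30 September 2026.
  Opposition Stay Credit: +487 days → 30 January 2028.
  Applicant Delay Offset: −358 days → 6 February 2027.
Terminal disclaimer: SV-823079 expires on the earlier of 22 February 2026 and 6 February 2027.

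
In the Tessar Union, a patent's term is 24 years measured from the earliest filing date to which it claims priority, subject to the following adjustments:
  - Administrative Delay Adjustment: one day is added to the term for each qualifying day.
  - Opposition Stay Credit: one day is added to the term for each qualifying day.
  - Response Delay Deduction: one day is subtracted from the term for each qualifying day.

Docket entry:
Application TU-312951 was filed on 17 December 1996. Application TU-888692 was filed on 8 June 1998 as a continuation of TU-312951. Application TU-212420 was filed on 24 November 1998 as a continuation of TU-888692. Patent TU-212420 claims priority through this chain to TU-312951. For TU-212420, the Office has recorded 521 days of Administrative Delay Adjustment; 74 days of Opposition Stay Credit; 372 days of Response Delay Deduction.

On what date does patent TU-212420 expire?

Earliest priority filing: 17 December 1996.
Base term: 17 December 1996 + 24 years → 17 December 2020.
Administrative Delay Adjustment: +521 days → 22 May 2022.
Opposition Stay Credit: +74 days → 4 August 2022.
Response Delay Deduction: −372 days → 28 July 2021.

July 28, 2021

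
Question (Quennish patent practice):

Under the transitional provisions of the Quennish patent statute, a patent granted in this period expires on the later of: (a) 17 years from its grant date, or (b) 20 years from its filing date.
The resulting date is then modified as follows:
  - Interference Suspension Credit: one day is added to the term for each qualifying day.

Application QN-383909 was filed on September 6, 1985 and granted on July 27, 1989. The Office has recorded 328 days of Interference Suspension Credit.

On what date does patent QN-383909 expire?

(a) grant + 17 years → 27 July 2006.
(b) filing + 20 years → 6 September 2005.
Later of the two: 27 July 2006.
Interference Suspension Credit: +328 days → 20 June 2007.

2007-06-20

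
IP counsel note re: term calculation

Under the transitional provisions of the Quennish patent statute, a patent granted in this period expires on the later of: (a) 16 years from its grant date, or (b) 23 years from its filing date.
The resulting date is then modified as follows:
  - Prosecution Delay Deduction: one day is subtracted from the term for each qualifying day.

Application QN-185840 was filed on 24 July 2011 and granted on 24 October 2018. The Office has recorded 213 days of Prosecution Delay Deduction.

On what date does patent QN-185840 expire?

(a) grant + 16 years → 24 October 2034.
(b) filing + 23 years → 24 July 2034.
Later of the two: 24 October 2034.
Prosecution Delay Deduction: −213 days → 25 March 2034.

2034-03-25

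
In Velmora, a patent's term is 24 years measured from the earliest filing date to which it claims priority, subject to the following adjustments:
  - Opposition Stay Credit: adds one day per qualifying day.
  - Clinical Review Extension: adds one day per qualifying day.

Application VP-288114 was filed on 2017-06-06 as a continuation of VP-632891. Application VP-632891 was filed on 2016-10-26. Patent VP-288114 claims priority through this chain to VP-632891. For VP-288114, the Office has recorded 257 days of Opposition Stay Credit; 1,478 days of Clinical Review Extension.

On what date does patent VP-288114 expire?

Earliest priority filing: 26 October 2016.
Base term: 26 October 2016 + 24 years → 26 October 2040.
Opposition Stay Credit: +257 days → 10 July 2041.
Clinical Review Extension: +1478 days → 27 July 2045.

2045-07-27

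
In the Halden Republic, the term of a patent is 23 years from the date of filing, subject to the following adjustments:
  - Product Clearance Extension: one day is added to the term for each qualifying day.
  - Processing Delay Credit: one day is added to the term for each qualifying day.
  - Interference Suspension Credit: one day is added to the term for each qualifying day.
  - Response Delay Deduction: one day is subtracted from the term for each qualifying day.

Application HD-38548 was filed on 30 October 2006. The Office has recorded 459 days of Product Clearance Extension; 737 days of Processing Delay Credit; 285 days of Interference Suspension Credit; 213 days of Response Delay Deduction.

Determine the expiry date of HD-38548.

April 20, 2033

Base term: filing date + 23 years → 30 October 2029.
Product Clearance Extension: +459 days → 1 February 2031.
Processing Delay Credit: +737 days → 7 February 2033.
Interference Suspension Credit: +285 days → 19 November 2033.
Response Delay Deduction: −213 days → 20 April 2033.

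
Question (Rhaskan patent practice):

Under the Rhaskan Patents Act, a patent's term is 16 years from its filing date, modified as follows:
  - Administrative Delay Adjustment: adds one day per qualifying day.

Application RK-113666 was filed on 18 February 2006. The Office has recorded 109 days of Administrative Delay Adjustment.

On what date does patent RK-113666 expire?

June 7, 2022

Base term: filing date + 16 years → 18 February 2022.
Administrative Delay Adjustment: +109 days → 7 June 2022.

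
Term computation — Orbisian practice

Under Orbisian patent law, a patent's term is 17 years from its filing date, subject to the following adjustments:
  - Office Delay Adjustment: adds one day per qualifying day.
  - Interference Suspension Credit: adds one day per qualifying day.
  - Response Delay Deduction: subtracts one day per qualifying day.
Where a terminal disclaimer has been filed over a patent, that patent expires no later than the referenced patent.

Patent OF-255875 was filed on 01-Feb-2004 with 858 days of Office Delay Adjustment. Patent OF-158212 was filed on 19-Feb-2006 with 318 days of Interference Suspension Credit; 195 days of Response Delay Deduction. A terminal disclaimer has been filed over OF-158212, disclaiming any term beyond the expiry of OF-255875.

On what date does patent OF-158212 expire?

June 9, 2023

Natural term of OF-158212:
  Base: filing + 17 years → 19 February 2023.
  Interference Suspension Credit: +318 days → 3 January 2024.
  Response Delay Deduction: −195 days → 22 June 2023.
Expiry of referenced patent OF-255875:
  Base: filing + 17 years → 1 February 2021.
  Office Delay Adjustment: +858 days → 9 June 2023.
Terminal disclaimer: OF-158212 expires on the earlier of 22 June 2023 and 9 June 2023.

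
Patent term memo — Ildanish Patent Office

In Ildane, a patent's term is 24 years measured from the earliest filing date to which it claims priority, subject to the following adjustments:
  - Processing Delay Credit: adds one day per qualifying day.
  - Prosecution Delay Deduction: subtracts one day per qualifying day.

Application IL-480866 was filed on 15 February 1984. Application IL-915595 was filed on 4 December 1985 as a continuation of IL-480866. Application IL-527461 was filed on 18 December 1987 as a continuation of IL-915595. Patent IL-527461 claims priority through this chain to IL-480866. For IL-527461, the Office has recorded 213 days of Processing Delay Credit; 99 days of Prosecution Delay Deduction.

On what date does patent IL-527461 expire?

June 8, 2008

Earliest priority filing: 15 February 1984.
Base term: 15 February 1984 + 24 years → 15 February 2008.
Processing Delay Credit: +213 days → 15 September 2008.
Prosecution Delay Deduction: −99 days → 8 June 2008.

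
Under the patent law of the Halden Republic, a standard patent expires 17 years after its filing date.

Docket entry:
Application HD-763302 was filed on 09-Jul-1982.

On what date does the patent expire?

1999-07-09

Filing date + 17 years → 9 July 1999.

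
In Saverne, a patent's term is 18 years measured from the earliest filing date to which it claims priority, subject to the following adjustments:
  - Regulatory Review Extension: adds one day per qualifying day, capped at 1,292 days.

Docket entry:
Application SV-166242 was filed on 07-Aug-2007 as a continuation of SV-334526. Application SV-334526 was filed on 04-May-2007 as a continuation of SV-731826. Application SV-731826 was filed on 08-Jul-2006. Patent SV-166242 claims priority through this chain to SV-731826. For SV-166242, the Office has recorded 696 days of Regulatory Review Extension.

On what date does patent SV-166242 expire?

Earliest priority filing: 8 July 2006.
Base term: 8 July 2006 + 18 years → 8 July 2024.
Regulatory Review Extension: 696 days (within the 1292-day cap) → +696 days → 4 June 2026.

2026-06-04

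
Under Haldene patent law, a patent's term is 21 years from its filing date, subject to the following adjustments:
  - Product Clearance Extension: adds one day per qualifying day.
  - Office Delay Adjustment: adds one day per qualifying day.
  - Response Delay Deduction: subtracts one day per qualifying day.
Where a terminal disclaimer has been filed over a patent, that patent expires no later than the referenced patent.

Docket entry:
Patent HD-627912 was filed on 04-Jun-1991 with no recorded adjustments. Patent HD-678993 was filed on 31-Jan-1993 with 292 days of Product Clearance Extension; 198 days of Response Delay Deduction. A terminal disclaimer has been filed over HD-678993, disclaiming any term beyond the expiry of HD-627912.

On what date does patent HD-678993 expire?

2012-06-04

Natural term of HD-678993:
  Base: filing + 21 years → 31 January 2014.
  Product Clearance Extension: +292 days → 19 November 2014.
  Response Delay Deduction: −198 days → 5 May 2014.
Expiry of referenced patent HD-627912:
  Base: filing + 21 years → 4 June 2012.
Terminal disclaimer: HD-678993 expires on the earlier of 5 May 2014 and 4 June 2012.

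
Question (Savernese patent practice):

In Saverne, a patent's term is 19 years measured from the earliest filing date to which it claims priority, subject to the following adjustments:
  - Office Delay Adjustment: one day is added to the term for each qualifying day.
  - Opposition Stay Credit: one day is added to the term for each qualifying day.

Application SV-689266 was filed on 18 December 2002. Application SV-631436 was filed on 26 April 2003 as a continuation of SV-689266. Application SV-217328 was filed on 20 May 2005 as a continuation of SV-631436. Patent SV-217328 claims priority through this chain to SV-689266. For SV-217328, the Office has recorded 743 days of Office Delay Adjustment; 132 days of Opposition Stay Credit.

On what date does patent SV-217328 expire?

Earliest priority filing: 18 December 2002.
Base term: 18 December 2002 + 19 years → 18 December 2021.
Office Delay Adjustment: +743 days → 31 December 2023.
Opposition Stay Credit: +132 days → 11 May 2024.

2024-05-11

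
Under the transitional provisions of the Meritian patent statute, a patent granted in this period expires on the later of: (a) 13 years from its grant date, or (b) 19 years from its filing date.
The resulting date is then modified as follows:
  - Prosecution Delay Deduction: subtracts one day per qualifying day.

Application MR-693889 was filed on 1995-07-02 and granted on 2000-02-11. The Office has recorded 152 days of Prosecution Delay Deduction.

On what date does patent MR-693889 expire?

(a) grant + 13 years → 11 February 2013.
(b) filing + 19 years → 2 July 2014.
Later of the two: 2 July 2014.
Prosecution Delay Deduction: −152 days → 31 January 2014.

2014-01-31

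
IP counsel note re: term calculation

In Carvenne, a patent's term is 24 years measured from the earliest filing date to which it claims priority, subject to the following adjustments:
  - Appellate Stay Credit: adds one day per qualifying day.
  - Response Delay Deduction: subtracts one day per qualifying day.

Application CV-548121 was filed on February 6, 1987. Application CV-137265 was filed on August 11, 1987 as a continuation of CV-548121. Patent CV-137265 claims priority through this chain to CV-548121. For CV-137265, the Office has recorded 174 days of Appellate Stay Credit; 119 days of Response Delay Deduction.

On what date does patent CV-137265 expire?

Earliest priority filing: 6 February 1987.
Base term: 6 February 1987 + 24 years → 6 February 2011.
Appellate Stay Credit: +174 days → 30 July 2011.
Response Delay Deduction: −119 days → 2 April 2011.

April 2, 2011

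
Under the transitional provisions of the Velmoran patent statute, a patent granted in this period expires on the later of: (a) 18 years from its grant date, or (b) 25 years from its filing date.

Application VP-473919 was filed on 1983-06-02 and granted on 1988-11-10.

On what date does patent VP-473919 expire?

(a) grant + 18 years → 10 November 2006.
(b) filing + 25 years → 2 June 2008.
Later of the two: 2 June 2008.

June 2, 2008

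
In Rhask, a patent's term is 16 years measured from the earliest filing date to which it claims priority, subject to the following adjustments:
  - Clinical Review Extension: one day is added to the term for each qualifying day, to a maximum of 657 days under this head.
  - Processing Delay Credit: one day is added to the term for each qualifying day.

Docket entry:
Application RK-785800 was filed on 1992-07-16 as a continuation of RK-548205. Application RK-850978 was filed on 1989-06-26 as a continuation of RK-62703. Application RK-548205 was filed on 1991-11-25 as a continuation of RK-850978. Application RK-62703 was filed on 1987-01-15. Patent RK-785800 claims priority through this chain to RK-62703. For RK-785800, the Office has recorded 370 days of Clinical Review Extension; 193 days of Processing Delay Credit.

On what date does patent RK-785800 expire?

July 31, 2004

Earliest priority filing: 15 January 1987.
Base term: 15 January 1987 + 16 years → 15 January 2003.
Clinical Review Extension: 370 days (within the 657-day cap) → +370 days → 20 January 2004.
Processing Delay Credit: +193 days → 31 July 2004.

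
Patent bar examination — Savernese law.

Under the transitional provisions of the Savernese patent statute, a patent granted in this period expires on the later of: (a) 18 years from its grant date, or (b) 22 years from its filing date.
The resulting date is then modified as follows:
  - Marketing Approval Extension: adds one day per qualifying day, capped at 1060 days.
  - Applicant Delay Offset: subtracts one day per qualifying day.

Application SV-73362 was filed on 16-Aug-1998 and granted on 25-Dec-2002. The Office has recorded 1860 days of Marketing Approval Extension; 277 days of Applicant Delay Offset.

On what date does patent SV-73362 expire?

(a) grant + 18 years → 25 December 2020.
(b) filing + 22 years → 16 August 2020.
Later of the two: 25 December 2020.
Marketing Approval Extension: 1860 days claimed exceeds the 1060-day cap, so +1060 days → 20 November 2023.
Applicant Delay Offset: −277 days → 16 February 2023.

2023-02-16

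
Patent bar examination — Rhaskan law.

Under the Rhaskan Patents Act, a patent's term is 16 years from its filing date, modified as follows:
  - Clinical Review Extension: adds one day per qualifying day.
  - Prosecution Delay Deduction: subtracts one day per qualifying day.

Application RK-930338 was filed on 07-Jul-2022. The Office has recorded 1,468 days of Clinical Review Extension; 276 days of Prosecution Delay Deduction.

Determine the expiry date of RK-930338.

Base term: filing date + 16 years → 7 July 2038.
Clinical Review Extension: +1468 days → 14 July 2042.
Prosecution Delay Deduction: −276 days → 11 October 2041.

2041-10-11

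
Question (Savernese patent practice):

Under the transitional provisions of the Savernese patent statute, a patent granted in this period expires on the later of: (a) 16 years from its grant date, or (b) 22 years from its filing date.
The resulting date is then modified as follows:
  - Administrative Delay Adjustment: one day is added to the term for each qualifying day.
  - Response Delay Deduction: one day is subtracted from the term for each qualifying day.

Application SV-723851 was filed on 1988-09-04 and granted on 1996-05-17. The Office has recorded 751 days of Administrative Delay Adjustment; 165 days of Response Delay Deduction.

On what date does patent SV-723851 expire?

December 24, 2013

(a) grant + 16 years → 17 May 2012.
(b) filing + 22 years → 4 September 2010.
Later of the two: 17 May 2012.
Administrative Delay Adjustment: +751 days → 7 June 2014.
Response Delay Deduction: −165 days → 24 December 2013.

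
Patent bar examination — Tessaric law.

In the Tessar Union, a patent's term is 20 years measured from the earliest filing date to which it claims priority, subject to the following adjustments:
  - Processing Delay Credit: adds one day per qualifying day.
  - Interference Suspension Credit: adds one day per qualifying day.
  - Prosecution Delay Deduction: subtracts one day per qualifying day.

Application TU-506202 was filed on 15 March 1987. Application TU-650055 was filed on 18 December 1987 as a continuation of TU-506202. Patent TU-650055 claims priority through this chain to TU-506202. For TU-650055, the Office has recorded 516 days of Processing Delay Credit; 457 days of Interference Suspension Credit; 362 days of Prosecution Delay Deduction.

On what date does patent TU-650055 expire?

2008-11-15

Earliest priority filing: 15 March 1987.
Base term: 15 March 1987 + 20 years → 15 March 2007.
Processing Delay Credit: +516 days → 12 August 2008.
Interference Suspension Credit: +457 days → 12 November 2009.
Prosecution Delay Deduction: −362 days → 15 November 2008.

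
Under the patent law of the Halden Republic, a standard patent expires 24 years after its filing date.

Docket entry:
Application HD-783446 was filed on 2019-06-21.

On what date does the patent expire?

Filing date + 24 years → 21 June 2043.

June 21, 2043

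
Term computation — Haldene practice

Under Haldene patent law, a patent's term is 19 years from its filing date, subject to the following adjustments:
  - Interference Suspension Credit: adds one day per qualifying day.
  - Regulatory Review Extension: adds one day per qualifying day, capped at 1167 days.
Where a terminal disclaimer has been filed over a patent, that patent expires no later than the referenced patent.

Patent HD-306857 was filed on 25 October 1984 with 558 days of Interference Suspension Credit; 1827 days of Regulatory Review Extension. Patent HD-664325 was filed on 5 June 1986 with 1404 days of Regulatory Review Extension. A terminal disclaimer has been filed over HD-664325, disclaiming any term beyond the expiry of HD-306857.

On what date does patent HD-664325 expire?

Natural term of HD-664325:
  Base: filing + 19 years → 5 June 2005.
  Regulatory Review Extension: 1404 days claimed exceeds the 1167-day cap, so +1167 days → 15 August 2008.
Expiry of referenced patent HD-306857:
  Base: filing + 19 years → 25 October 2003.
  Interference Suspension Credit: +558 days → 5 May 2005.
  Regulatory Review Extension: 1827 days claimed exceeds the 1167-day cap, so +1167 days → 15 July 2008.
Terminal disclaimer: HD-664325 expires on the earlier of 15 August 2008 and 15 July 2008.

July 15, 2008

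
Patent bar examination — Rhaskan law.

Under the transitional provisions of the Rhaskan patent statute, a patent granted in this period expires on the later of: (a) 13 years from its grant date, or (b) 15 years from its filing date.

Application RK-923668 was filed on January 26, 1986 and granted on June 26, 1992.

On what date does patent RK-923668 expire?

(a) grant + 13 years → 26 June 2005.
(b) filing + 15 years → 26 January 2001.
Later of the two: 26 June 2005.

2005-06-26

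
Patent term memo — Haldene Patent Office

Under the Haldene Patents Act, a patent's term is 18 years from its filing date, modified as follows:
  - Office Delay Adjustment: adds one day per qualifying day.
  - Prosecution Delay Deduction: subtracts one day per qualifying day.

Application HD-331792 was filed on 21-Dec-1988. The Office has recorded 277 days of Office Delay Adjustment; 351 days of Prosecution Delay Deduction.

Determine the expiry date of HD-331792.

2006-10-08

Base term: filing date + 18 years → 21 December 2006.
Office Delay Adjustment: +277 days → 24 September 2007.
Prosecution Delay Deduction: −351 days → 8 October 2006.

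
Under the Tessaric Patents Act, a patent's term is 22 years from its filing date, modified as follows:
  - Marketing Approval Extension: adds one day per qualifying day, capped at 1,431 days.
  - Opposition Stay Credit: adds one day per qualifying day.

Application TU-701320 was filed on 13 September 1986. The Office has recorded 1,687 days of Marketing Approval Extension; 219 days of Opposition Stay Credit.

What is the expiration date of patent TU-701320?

2013-03-21

Base term: filing date + 22 years → 13 September 2008.
Marketing Approval Extension: 1687 days claimed exceeds the 1431-day cap, so +1431 days → 14 August 2012.
Opposition Stay Credit: +219 days → 21 March 2013.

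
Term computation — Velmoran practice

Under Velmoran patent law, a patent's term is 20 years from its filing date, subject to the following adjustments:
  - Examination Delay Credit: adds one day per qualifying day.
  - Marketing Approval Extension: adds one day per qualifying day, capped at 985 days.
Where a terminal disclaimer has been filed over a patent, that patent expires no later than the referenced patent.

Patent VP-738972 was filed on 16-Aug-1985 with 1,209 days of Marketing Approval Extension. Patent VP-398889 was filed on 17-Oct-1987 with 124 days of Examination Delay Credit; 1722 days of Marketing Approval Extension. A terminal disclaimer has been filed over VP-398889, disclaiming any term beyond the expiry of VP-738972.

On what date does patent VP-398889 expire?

2008-04-27

Natural term of VP-398889:
  Base: filing + 20 years → 17 October 2007.
  Examination Delay Credit: +124 days → 18 February 2008.
  Marketing Approval Extension: 1722 days claimed exceeds the 985-day cap, so +985 days → 30 October 2010.
Expiry of referenced patent VP-738972:
  Base: filing + 20 years → 16 August 2005.
  Marketing Approval Extension: 1209 days claimed exceeds the 985-day cap, so +985 days → 27 April 2008.
Terminal disclaimer: VP-398889 expires on the earlier of 30 October 2010 and 27 April 2008.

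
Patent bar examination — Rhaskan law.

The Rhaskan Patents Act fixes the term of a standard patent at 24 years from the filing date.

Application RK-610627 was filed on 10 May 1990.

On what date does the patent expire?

2014-05-10

Filing date + 24 years → 10 May 2014.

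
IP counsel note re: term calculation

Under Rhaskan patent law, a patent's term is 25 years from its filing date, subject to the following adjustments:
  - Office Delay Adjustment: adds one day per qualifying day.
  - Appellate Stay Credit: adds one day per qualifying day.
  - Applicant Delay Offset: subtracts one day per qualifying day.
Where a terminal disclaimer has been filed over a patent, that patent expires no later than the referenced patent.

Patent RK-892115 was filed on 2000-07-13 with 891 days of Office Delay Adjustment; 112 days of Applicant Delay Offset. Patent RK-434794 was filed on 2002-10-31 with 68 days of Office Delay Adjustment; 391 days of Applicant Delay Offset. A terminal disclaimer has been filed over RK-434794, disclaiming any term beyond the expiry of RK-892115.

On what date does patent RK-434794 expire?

Natural term of RK-434794:
  Base: filing + 25 years → 31 October 2027.
  Office Delay Adjustment: +68 days → 7 January 2028.
  Applicant Delay Offset: −391 days → 12 December 2026.
Expiry of referenced patent RK-892115:
  Base: filing + 25 years → 13 July 2025.
  Office Delay Adjustment: +891 days → 21 December 2027.
  Applicant Delay Offset: −112 days → 31 August 2027.
Terminal disclaimer: RK-434794 expires on the earlier of 12 December 2026 and 31 August 2027.

December 12, 2026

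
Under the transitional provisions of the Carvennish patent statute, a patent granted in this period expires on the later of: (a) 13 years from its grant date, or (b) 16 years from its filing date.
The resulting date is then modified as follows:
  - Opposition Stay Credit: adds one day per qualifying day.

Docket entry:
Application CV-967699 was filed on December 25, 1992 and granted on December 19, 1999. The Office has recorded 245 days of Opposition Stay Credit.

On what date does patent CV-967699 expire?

(a) grant + 13 years → 19 December 2012.
(b) filing + 16 years → 25 December 2008.
Later of the two: 19 December 2012.
Opposition Stay Credit: +245 days → 21 August 2013.

2013-08-21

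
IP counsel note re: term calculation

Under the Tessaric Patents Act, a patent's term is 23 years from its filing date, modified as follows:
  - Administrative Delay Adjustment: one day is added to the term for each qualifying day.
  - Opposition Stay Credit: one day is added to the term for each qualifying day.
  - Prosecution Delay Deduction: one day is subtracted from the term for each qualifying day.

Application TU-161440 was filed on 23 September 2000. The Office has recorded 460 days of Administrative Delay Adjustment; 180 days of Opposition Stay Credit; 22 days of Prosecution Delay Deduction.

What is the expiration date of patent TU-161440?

June 2, 2025

Base term: filing date + 23 years → 23 September 2023.
Administrative Delay Adjustment: +460 days → 26 December 2024.
Opposition Stay Credit: +180 days → 24 June 2025.
Prosecution Delay Deduction: −22 days → 2 June 2025.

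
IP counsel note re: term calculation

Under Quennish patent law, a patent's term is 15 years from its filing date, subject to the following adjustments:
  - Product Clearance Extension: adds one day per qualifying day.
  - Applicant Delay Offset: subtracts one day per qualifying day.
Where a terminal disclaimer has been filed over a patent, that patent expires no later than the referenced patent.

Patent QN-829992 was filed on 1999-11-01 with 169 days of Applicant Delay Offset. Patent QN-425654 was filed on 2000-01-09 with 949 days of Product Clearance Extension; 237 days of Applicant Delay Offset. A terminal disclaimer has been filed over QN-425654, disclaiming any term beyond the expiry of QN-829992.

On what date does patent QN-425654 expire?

May 16, 2014

Natural term of QN-425654:
  Base: filing + 15 years → 9 January 2015.
  Product Clearance Extension: +949 days → 15 August 2017.
  Applicant Delay Offset: −237 days → 21 December 2016.
Expiry of referenced patent QN-829992:
  Base: filing + 15 years → 1 November 2014.
  Applicant Delay Offset: −169 days → 16 May 2014.
Terminal disclaimer: QN-425654 expires on the earlier of 21 December 2016 and 16 May 2014.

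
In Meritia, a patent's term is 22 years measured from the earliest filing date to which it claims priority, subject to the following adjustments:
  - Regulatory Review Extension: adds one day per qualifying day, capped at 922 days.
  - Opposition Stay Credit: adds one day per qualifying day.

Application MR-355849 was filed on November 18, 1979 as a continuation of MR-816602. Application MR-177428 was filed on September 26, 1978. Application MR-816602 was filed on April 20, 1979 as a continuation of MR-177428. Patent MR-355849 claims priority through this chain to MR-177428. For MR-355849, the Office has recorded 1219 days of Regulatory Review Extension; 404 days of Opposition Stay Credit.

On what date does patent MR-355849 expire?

Earliest priority filing: 26 September 1978.
Base term: 26 September 1978 + 22 years → 26 September 2000.
Regulatory Review Extension: 1219 days claimed exceeds the 922-day cap, so +922 days → 6 April 2003.
Opposition Stay Credit: +404 days → 14 May 2004.

May 14, 2004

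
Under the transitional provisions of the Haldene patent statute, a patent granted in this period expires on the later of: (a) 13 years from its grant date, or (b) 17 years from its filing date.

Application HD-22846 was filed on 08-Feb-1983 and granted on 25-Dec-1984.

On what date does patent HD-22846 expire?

(a) grant + 13 years → 25 December 1997.
(b) filing + 17 years → 8 February 2000.
Later of the two: 8 February 2000.

February 8, 2000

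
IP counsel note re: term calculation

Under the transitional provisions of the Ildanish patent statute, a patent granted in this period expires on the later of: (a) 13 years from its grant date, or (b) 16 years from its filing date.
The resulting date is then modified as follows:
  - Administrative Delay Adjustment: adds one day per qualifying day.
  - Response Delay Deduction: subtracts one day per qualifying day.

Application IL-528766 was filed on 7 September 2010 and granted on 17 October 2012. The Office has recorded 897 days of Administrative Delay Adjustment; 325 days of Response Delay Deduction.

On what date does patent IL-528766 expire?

(a) grant + 13 years → 17 October 2025.
(b) filing + 16 years → 7 September 2026.
Later of the two: 7 September 2026.
Administrative Delay Adjustment: +897 days → 20 February 2029.
Response Delay Deduction: −325 days → 1 April 2028.

2028-04-01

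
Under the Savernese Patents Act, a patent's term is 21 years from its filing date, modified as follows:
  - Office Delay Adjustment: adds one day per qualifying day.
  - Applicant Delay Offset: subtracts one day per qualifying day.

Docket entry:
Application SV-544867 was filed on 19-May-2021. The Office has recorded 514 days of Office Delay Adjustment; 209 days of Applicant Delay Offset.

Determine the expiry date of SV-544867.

Base term: filing date + 21 years → 19 May 2042.
Office Delay Adjustment: +514 days → 15 October 2043.
Applicant Delay Offset: −209 days → 20 March 2043.

2043-03-20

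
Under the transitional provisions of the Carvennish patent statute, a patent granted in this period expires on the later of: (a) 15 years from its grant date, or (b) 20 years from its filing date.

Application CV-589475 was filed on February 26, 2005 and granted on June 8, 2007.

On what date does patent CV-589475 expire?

(a) grant + 15 years → 8 June 2022.
(b) filing + 20 years → 26 February 2025.
Later of the two: 26 February 2025.

2025-02-26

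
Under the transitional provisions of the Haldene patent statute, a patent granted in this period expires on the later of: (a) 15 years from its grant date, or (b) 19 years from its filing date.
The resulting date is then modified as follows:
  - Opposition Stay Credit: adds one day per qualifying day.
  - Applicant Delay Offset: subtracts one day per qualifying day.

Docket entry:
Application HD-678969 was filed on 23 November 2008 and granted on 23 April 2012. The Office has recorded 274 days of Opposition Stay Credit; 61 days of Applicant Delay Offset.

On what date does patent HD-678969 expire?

2028-06-23

(a) grant + 15 years → 23 April 2027.
(b) filing + 19 years → 23 November 2027.
Later of the two: 23 November 2027.
Opposition Stay Credit: +274 days → 23 August 2028.
Applicant Delay Offset: −61 days → 23 June 2028.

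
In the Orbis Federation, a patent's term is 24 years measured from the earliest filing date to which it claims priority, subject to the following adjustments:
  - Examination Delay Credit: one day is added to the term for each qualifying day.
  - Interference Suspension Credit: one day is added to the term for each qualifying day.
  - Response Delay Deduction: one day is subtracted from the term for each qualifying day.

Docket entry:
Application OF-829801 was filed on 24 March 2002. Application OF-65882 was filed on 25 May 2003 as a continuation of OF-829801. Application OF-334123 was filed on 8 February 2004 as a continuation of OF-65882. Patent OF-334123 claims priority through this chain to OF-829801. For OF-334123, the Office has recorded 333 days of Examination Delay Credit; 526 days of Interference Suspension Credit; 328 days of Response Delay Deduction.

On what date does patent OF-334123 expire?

September 6, 2027

Earliest priority filing: 24 March 2002.
Base term: 24 March 2002 + 24 years → 24 March 2026.
Examination Delay Credit: +333 days → 20 February 2027.
Interference Suspension Credit: +526 days → 30 July 2028.
Response Delay Deduction: −328 days → 6 September 2027.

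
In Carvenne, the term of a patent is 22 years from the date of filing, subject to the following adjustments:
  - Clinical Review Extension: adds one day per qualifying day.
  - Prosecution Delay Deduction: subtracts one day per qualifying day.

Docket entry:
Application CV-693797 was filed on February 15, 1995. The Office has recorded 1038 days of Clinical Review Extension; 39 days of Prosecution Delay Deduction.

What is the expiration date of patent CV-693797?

Base term: filing date + 22 years → 15 February 2017.
Clinical Review Extension: +1038 days → 20 December 2019.
Prosecution Delay Deduction: −39 days → 11 November 2019.

2019-11-11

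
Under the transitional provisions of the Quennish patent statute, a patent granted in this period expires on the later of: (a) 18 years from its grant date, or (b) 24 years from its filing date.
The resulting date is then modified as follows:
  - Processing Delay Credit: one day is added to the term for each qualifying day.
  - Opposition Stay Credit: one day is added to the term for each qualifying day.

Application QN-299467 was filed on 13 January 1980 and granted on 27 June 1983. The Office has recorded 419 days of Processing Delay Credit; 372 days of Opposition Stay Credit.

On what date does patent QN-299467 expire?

2006-03-14

(a) grant + 18 years → 27 June 2001.
(b) filing + 24 years → 13 January 2004.
Later of the two: 13 January 2004.
Processing Delay Credit: +419 days → 7 March 2005.
Opposition Stay Credit: +372 days → 14 March 2006.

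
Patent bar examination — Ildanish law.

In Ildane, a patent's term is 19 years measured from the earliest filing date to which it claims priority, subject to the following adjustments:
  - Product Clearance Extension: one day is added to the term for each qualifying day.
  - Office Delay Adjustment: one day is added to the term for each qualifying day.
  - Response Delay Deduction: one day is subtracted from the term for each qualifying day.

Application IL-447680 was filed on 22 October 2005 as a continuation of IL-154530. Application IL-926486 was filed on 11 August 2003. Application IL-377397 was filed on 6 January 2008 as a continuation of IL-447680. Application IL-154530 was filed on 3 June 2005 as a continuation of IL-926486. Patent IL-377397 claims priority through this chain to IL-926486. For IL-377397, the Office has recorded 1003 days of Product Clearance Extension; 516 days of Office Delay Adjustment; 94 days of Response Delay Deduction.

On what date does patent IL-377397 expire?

Earliest priority filing: 11 August 2003.
Base term: 11 August 2003 + 19 years → 11 August 2022.
Product Clearance Extension: +1003 days → 10 May 2025.
Office Delay Adjustment: +516 days → 8 October 2026.
Response Delay Deduction: −94 days → 6 July 2026.

2026-07-06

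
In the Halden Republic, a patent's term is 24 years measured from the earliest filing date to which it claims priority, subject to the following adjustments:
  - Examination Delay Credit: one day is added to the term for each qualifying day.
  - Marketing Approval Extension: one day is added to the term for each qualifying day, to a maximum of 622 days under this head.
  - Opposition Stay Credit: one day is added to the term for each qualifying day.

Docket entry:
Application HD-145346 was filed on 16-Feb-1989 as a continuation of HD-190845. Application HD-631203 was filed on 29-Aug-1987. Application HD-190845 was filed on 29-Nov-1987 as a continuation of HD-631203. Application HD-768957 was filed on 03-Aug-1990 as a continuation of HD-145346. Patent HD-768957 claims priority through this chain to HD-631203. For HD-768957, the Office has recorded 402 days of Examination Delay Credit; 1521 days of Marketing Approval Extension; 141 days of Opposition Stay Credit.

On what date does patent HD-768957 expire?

Earliest priority filing: 29 August 1987.
Base term: 29 August 1987 + 24 years → 29 August 2011.
Examination Delay Credit: +402 days → 4 October 2012.
Marketing Approval Extension: 1521 days claimed exceeds the 622-day cap, so +622 days → 18 June 2014.
Opposition Stay Credit: +141 days → 6 November 2014.

November 6, 2014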